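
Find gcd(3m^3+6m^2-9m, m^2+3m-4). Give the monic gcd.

m-1

By polynomial division,
  3m^3+6m^2-9m = (3m-3)(m^2+3m-4) + (12m-12)
  m^2+3m-4 = ((1/12)m+1/3)(12m-12) + (0)
Last nonzero remainder: 12m-12. Dividing through by 12 gives the monic gcd m-1.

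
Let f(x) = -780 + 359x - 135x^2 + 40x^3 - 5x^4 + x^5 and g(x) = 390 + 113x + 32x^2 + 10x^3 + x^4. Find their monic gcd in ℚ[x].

13 - x + x^2

Repeated division with remainder:
  x^5 - 5x^4 + 40x^3 - 135x^2 + 359x - 780 = (x - 15)(x^4 + 10x^3 + 32x^2 + 113x + 390) + (158x^3 + 232x^2 + 1664x + 5070)
  x^4 + 10x^3 + 32x^2 + 113x + 390 = ((1/158)x + 337/6241)(158x^3 + 232x^2 + 1664x + 5070) + ((55800/6241)x^2 - (55800/6241)x + 725400/6241)
  158x^3 + 232x^2 + 1664x + 5070 = ((493039/27900)x + 81133/1860)((55800/6241)x^2 - (55800/6241)x + 725400/6241) + (0)
Last nonzero remainder: (55800/6241)x^2 - (55800/6241)x + 725400/6241. Dividing through by 55800/6241 gives the monic gcd x^2 - x + 13.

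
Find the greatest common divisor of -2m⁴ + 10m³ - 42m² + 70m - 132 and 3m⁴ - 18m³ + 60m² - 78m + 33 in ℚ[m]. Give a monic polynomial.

By polynomial division,
  -2m⁴ + 10m³ - 42m² + 70m - 132 = (-2/3)(3m⁴ - 18m³ + 60m² - 78m + 33) + (-2m³ - 2m² + 18m - 110)
  3m⁴ - 18m³ + 60m² - 78m + 33 = (-(3/2)m + 21/2)(-2m³ - 2m² + 18m - 110) + (108m² - 432m + 1188)
  -2m³ - 2m² + 18m - 110 = (-(1/54)m - 5/54)(108m² - 432m + 1188) + (0)
Last nonzero remainder: 108m² - 432m + 1188. Dividing through by 108 gives the monic gcd m² - 4m + 11.

m² - 4m + 11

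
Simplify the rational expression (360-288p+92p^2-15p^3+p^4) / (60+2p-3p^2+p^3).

(18-9p+p^2)/(3+p)

By polynomial division,
  p^4-15p^3+92p^2-288p+360 = (p-12)(p^3-3p^2+2p+60) + (54p^2-324p+1080)
  p^3-3p^2+2p+60 = ((1/54)p+1/18)(54p^2-324p+1080) + (0)
Last nonzero remainder: 54p^2-324p+1080. Dividing through by 54 gives the monic gcd p^2-6p+20.
Cancel p^2-6p+20 from numerator and denominator to get the reduced form.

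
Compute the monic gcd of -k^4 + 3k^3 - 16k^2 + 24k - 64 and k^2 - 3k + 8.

k^2 - 3k + 8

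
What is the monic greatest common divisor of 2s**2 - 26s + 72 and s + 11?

1

Euclidean algorithm in ℚ[s]:
  2s**2 - 26s + 72 = (2s - 48)(s + 11) + (600)
  s + 11 = ((1/600)s + 11/600)(600) + (0)
The last nonzero remainder is the constant 600, so the polynomials are coprime and gcd = 1.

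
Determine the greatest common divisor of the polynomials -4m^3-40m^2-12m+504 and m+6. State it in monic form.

Repeated division with remainder:
  -4m^3-40m^2-12m+504 = (-4m^2-16m+84)(m+6) + (0)
The last nonzero remainder m+6 is already monic.

m+6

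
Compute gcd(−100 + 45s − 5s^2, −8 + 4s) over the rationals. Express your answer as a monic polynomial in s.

Apply the Euclidean algorithm:
  −5s^2 + 45s − 100 = (−(5/4)s + 35/4)(4s − 8) + (−30)
  4s − 8 = (−(2/15)s + 4/15)(−30) + (0)
The last nonzero remainder is the constant −30, so the polynomials are coprime and gcd = 1.

1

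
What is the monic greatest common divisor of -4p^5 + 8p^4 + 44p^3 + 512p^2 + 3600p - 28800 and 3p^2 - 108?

By polynomial division,
  -4p^5 + 8p^4 + 44p^3 + 512p^2 + 3600p - 28800 = (-(4/3)p^3 + (8/3)p^2 - (100/3)p + 800/3)(3p^2 - 108) + (0)
Last nonzero remainder: 3p^2 - 108. Dividing through by 3 gives the monic gcd p^2 - 36.

p^2 - 36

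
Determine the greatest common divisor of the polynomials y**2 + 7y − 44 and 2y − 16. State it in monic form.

Apply the Euclidean algorithm:
  y**2 + 7y − 44 = ((1/2)y + 15/2)(2y − 16) + (76)
  2y − 16 = ((1/38)y − 4/19)(76) + (0)
The last nonzero remainder is the constant 76, so the polynomials are coprime and gcd = 1.

1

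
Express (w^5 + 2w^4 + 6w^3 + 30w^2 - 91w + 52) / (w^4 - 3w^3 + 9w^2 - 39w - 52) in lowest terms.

(w^3 + 2w^2 - 7w + 4)/(w^2 - 3w - 4)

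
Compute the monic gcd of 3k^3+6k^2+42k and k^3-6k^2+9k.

Repeated division with remainder:
  3k^3+6k^2+42k = (3)(k^3-6k^2+9k) + (24k^2+15k)
  k^3-6k^2+9k = ((1/24)k-53/192)(24k^2+15k) + ((841/64)k)
  24k^2+15k = ((1536/841)k+960/841)((841/64)k) + (0)
Last nonzero remainder: (841/64)k. Dividing through by 841/64 gives the monic gcd k.

k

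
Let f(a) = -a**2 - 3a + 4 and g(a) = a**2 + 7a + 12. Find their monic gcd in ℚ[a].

Apply the Euclidean algorithm:
  -a**2 - 3a + 4 = (-1)(a**2 + 7a + 12) + (4a + 16)
  a**2 + 7a + 12 = ((1/4)a + 3/4)(4a + 16) + (0)
Last nonzero remainder: 4a + 16. Dividing through by 4 gives the monic gcd a + 4.

a + 4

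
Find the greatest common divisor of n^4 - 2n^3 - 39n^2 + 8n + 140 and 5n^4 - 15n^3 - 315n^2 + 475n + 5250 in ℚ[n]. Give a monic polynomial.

Apply the Euclidean algorithm:
  n^4 - 2n^3 - 39n^2 + 8n + 140 = (1/5)(5n^4 - 15n^3 - 315n^2 + 475n + 5250) + (n^3 + 24n^2 - 87n - 910)
  5n^4 - 15n^3 - 315n^2 + 475n + 5250 = (5n - 135)(n^3 + 24n^2 - 87n - 910) + (3360n^2 - 6720n - 117600)
  n^3 + 24n^2 - 87n - 910 = ((1/3360)n + 13/1680)(3360n^2 - 6720n - 117600) + (0)
Last nonzero remainder: 3360n^2 - 6720n - 117600. Dividing through by 3360 gives the monic gcd n^2 - 2n - 35.

n^2 - 2n - 35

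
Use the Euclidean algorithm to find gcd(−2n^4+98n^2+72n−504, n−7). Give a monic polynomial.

By polynomial division,
  −2n^4+98n^2+72n−504 = (−2n^3−14n^2+72)(n−7) + (0)
The last nonzero remainder n−7 is already monic.

n−7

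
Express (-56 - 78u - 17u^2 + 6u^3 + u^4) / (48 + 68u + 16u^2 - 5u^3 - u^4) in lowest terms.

Repeated division with remainder:
  u^4 + 6u^3 - 17u^2 - 78u - 56 = (-1)(-u^4 - 5u^3 + 16u^2 + 68u + 48) + (u^3 - u^2 - 10u - 8)
  -u^4 - 5u^3 + 16u^2 + 68u + 48 = (-u - 6)(u^3 - u^2 - 10u - 8) + (0)
The last nonzero remainder u^3 - u^2 - 10u - 8 is already monic.
Cancel u^3 - u^2 - 10u - 8 from numerator and denominator to get the reduced form.

(-7 - u)/(6 + u)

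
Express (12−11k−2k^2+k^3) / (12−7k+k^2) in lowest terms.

Euclidean algorithm in ℚ[k]:
  k^3−2k^2−11k+12 = (k+5)(k^2−7k+12) + (12k−48)
  k^2−7k+12 = ((1/12)k−1/4)(12k−48) + (0)
Last nonzero remainder: 12k−48. Dividing through by 12 gives the monic gcd k−4.
Cancel k−4 from numerator and denominator to get the reduced form.

(−3+2k+k^2)/(−3+k)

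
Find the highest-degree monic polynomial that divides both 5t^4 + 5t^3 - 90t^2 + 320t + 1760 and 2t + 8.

By polynomial division,
  5t^4 + 5t^3 - 90t^2 + 320t + 1760 = ((5/2)t^3 - (15/2)t^2 - 15t + 220)(2t + 8) + (0)
Last nonzero remainder: 2t + 8. Dividing through by 2 gives the monic gcd t + 4.

t + 4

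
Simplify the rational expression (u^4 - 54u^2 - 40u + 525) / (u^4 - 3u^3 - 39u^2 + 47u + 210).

(u + 5)/(u + 2)

Repeated division with remainder:
  u^4 - 54u^2 - 40u + 525 = (u^4 - 3u^3 - 39u^2 + 47u + 210) + (3u^3 - 15u^2 - 87u + 315)
  u^4 - 3u^3 - 39u^2 + 47u + 210 = ((1/3)u + 2/3)(3u^3 - 15u^2 - 87u + 315) + (0)
Last nonzero remainder: 3u^3 - 15u^2 - 87u + 315. Dividing through by 3 gives the monic gcd u^3 - 5u^2 - 29u + 105.
Cancel u^3 - 5u^2 - 29u + 105 from numerator and denominator to get the reduced form.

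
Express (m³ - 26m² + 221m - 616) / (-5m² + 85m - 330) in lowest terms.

Repeated division with remainder:
  m³ - 26m² + 221m - 616 = (-(1/5)m + 9/5)(-5m² + 85m - 330) + (2m - 22)
  -5m² + 85m - 330 = (-(5/2)m + 15)(2m - 22) + (0)
Last nonzero remainder: 2m - 22. Dividing through by 2 gives the monic gcd m - 11.
Cancel m - 11 from numerator and denominator to get the reduced form.

(-m² + 15m - 56)/(5m - 30)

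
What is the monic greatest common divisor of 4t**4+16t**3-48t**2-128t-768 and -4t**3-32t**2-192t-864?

Repeated division with remainder:
  4t**4+16t**3-48t**2-128t-768 = (-t+4)(-4t**3-32t**2-192t-864) + (-112t**2-224t+2688)
  -4t**3-32t**2-192t-864 = ((1/28)t+3/14)(-112t**2-224t+2688) + (-240t-1440)
  -112t**2-224t+2688 = ((7/15)t-28/15)(-240t-1440) + (0)
Last nonzero remainder: -240t-1440. Dividing through by -240 gives the monic gcd t+6.

t+6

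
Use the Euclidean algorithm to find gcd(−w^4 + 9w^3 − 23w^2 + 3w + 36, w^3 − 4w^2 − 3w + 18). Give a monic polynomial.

w^2 − 6w + 9

Apply the Euclidean algorithm:
  −w^4 + 9w^3 − 23w^2 + 3w + 36 = (−w + 5)(w^3 − 4w^2 − 3w + 18) + (−6w^2 + 36w − 54)
  w^3 − 4w^2 − 3w + 18 = (−(1/6)w − 1/3)(−6w^2 + 36w − 54) + (0)
Last nonzero remainder: −6w^2 + 36w − 54. Dividing through by −6 gives the monic gcd w^2 − 6w + 9.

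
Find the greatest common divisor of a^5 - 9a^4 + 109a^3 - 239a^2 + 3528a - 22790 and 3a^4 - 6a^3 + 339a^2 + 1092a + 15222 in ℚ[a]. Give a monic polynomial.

a^2 + 6a + 43

Apply the Euclidean algorithm:
  a^5 - 9a^4 + 109a^3 - 239a^2 + 3528a - 22790 = ((1/3)a - 7/3)(3a^4 - 6a^3 + 339a^2 + 1092a + 15222) + (-18a^3 + 188a^2 + 1002a + 12728)
  3a^4 - 6a^3 + 339a^2 + 1092a + 15222 = (-(1/6)a - 38/27)(-18a^3 + 188a^2 + 1002a + 12728) + ((20806/27)a^2 + (41612/9)a + 894658/27)
  -18a^3 + 188a^2 + 1002a + 12728 = (-(243/10403)a + 3996/10403)((20806/27)a^2 + (41612/9)a + 894658/27) + (0)
Last nonzero remainder: (20806/27)a^2 + (41612/9)a + 894658/27. Dividing through by 20806/27 gives the monic gcd a^2 + 6a + 43.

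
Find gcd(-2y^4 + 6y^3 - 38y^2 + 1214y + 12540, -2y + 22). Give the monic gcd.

y - 11

By polynomial division,
  -2y^4 + 6y^3 - 38y^2 + 1214y + 12540 = (y^3 + 8y^2 + 107y + 570)(-2y + 22) + (0)
Last nonzero remainder: -2y + 22. Dividing through by -2 gives the monic gcd y - 11.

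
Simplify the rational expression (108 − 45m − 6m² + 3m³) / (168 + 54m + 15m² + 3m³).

(9 − 6m + m²)/(14 + m + m²)

Repeated division with remainder:
  3m³ − 6m² − 45m + 108 = (3m³ + 15m² + 54m + 168) + (−21m² − 99m − 60)
  3m³ + 15m² + 54m + 168 = (−(1/7)m − 2/49)(−21m² − 99m − 60) + ((2028/49)m + 8112/49)
  −21m² − 99m − 60 = (−(343/676)m − 245/676)((2028/49)m + 8112/49) + (0)
Last nonzero remainder: (2028/49)m + 8112/49. Dividing through by 2028/49 gives the monic gcd m + 4.
Cancel m + 4 from numerator and denominator to get the reduced form.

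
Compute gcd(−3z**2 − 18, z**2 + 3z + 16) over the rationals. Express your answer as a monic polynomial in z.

Apply the Euclidean algorithm:
  −3z**2 − 18 = (−3)(z**2 + 3z + 16) + (9z + 30)
  z**2 + 3z + 16 = ((1/9)z − 1/27)(9z + 30) + (154/9)
  9z + 30 = ((81/154)z + 135/77)(154/9) + (0)
The last nonzero remainder is the constant 154/9, so the polynomials are coprime and gcd = 1.

1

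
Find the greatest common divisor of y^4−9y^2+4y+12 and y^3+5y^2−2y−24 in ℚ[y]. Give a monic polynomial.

y^2+y−6

Apply the Euclidean algorithm:
  y^4−9y^2+4y+12 = (y−5)(y^3+5y^2−2y−24) + (18y^2+18y−108)
  y^3+5y^2−2y−24 = ((1/18)y+2/9)(18y^2+18y−108) + (0)
Last nonzero remainder: 18y^2+18y−108. Dividing through by 18 gives the monic gcd y^2+y−6.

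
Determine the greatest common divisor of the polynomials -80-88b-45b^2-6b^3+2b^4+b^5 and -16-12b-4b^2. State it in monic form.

4+3b+b^2

Repeated division with remainder:
  b^5+2b^4-6b^3-45b^2-88b-80 = (-(1/4)b^3+(1/4)b^2+(7/4)b+5)(-4b^2-12b-16) + (0)
Last nonzero remainder: -4b^2-12b-16. Dividing through by -4 gives the monic gcd b^2+3b+4.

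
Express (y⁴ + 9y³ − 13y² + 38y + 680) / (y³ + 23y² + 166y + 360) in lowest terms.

By polynomial division,
  y⁴ + 9y³ − 13y² + 38y + 680 = (y − 14)(y³ + 23y² + 166y + 360) + (143y² + 2002y + 5720)
  y³ + 23y² + 166y + 360 = ((1/143)y + 9/143)(143y² + 2002y + 5720) + (0)
Last nonzero remainder: 143y² + 2002y + 5720. Dividing through by 143 gives the monic gcd y² + 14y + 40.
Cancel y² + 14y + 40 from numerator and denominator to get the reduced form.

(y² − 5y + 17)/(y + 9)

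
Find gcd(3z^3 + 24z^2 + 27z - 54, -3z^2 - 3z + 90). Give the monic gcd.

Apply the Euclidean algorithm:
  3z^3 + 24z^2 + 27z - 54 = (-z - 7)(-3z^2 - 3z + 90) + (96z + 576)
  -3z^2 - 3z + 90 = (-(1/32)z + 5/32)(96z + 576) + (0)
Last nonzero remainder: 96z + 576. Dividing through by 96 gives the monic gcd z + 6.

z + 6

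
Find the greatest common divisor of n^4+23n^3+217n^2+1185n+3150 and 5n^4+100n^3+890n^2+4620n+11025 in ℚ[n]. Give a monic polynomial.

Euclidean algorithm in ℚ[n]:
  n^4+23n^3+217n^2+1185n+3150 = (1/5)(5n^4+100n^3+890n^2+4620n+11025) + (3n^3+39n^2+261n+945)
  5n^4+100n^3+890n^2+4620n+11025 = ((5/3)n+35/3)(3n^3+39n^2+261n+945) + (0)
Last nonzero remainder: 3n^3+39n^2+261n+945. Dividing through by 3 gives the monic gcd n^3+13n^2+87n+315.

n^3+13n^2+87n+315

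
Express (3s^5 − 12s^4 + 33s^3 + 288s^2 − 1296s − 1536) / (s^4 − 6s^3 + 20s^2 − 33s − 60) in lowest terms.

(3s^3 − 3s^2 + 36s + 384)/(s^2 − 3s + 15)

Repeated division with remainder:
  3s^5 − 12s^4 + 33s^3 + 288s^2 − 1296s − 1536 = (3s + 6)(s^4 − 6s^3 + 20s^2 − 33s − 60) + (9s^3 + 267s^2 − 918s − 1176)
  s^4 − 6s^3 + 20s^2 − 33s − 60 = ((1/9)s − 107/27)(9s^3 + 267s^2 − 918s − 1176) + ((10621/9)s^2 − (10621/3)s − 42484/9)
  9s^3 + 267s^2 − 918s − 1176 = ((81/10621)s + 2646/10621)((10621/9)s^2 − (10621/3)s − 42484/9) + (0)
Last nonzero remainder: (10621/9)s^2 − (10621/3)s − 42484/9. Dividing through by 10621/9 gives the monic gcd s^2 − 3s − 4.
Cancel s^2 − 3s − 4 from numerator and denominator to get the reduced form.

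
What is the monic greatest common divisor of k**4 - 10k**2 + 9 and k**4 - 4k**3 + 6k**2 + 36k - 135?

k**2 - 9

Apply the Euclidean algorithm:
  k**4 - 10k**2 + 9 = (k**4 - 4k**3 + 6k**2 + 36k - 135) + (4k**3 - 16k**2 - 36k + 144)
  k**4 - 4k**3 + 6k**2 + 36k - 135 = ((1/4)k)(4k**3 - 16k**2 - 36k + 144) + (15k**2 - 135)
  4k**3 - 16k**2 - 36k + 144 = ((4/15)k - 16/15)(15k**2 - 135) + (0)
Last nonzero remainder: 15k**2 - 135. Dividing through by 15 gives the monic gcd k**2 - 9.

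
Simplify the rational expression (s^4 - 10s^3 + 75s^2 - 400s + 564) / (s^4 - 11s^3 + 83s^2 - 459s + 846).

(s - 2)/(s - 3)

By polynomial division,
  s^4 - 10s^3 + 75s^2 - 400s + 564 = (s^4 - 11s^3 + 83s^2 - 459s + 846) + (s^3 - 8s^2 + 59s - 282)
  s^4 - 11s^3 + 83s^2 - 459s + 846 = (s - 3)(s^3 - 8s^2 + 59s - 282) + (0)
The last nonzero remainder s^3 - 8s^2 + 59s - 282 is already monic.
Cancel s^3 - 8s^2 + 59s - 282 from numerator and denominator to get the reduced form.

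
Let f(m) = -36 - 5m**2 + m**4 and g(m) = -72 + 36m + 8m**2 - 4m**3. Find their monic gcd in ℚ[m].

By polynomial division,
  m**4 - 5m**2 - 36 = (-(1/4)m - 1/2)(-4m**3 + 8m**2 + 36m - 72) + (8m**2 - 72)
  -4m**3 + 8m**2 + 36m - 72 = (-(1/2)m + 1)(8m**2 - 72) + (0)
Last nonzero remainder: 8m**2 - 72. Dividing through by 8 gives the monic gcd m**2 - 9.

-9 + m**2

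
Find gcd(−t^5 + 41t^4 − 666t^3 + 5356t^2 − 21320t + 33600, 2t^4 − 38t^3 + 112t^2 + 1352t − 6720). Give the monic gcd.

By polynomial division,
  −t^5 + 41t^4 − 666t^3 + 5356t^2 − 21320t + 33600 = (−(1/2)t + 11)(2t^4 − 38t^3 + 112t^2 + 1352t − 6720) + (−192t^3 + 4800t^2 − 39552t + 107520)
  2t^4 − 38t^3 + 112t^2 + 1352t − 6720 = (−(1/96)t − 1/16)(−192t^3 + 4800t^2 − 39552t + 107520) + (0)
Last nonzero remainder: −192t^3 + 4800t^2 − 39552t + 107520. Dividing through by −192 gives the monic gcd t^3 − 25t^2 + 206t − 560.

t^3 − 25t^2 + 206t − 560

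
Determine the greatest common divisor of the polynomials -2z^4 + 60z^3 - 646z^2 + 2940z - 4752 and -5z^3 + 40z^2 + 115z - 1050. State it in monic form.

By polynomial division,
  -2z^4 + 60z^3 - 646z^2 + 2940z - 4752 = ((2/5)z - 44/5)(-5z^3 + 40z^2 + 115z - 1050) + (-340z^2 + 4372z - 13992)
  -5z^3 + 40z^2 + 115z - 1050 = ((1/68)z + 413/5780)(-340z^2 + 4372z - 13992) + ((12096/1445)z - 72576/1445)
  -340z^2 + 4372z - 13992 = (-(122825/3024)z + 842435/3024)((12096/1445)z - 72576/1445) + (0)
Last nonzero remainder: (12096/1445)z - 72576/1445. Dividing through by 12096/1445 gives the monic gcd z - 6.

z - 6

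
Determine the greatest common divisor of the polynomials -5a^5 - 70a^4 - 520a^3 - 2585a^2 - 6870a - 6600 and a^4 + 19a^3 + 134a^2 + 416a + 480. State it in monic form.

a^2 + 9a + 20

Euclidean algorithm in ℚ[a]:
  -5a^5 - 70a^4 - 520a^3 - 2585a^2 - 6870a - 6600 = (-5a + 25)(a^4 + 19a^3 + 134a^2 + 416a + 480) + (-325a^3 - 3855a^2 - 14870a - 18600)
  a^4 + 19a^3 + 134a^2 + 416a + 480 = (-(1/325)a - 464/21125)(-325a^3 - 3855a^2 - 14870a - 18600) + ((15096/4225)a^2 + (135864/4225)a + 60384/845)
  -325a^3 - 3855a^2 - 14870a - 18600 = (-(1373125/15096)a - 654875/2516)((15096/4225)a^2 + (135864/4225)a + 60384/845) + (0)
Last nonzero remainder: (15096/4225)a^2 + (135864/4225)a + 60384/845. Dividing through by 15096/4225 gives the monic gcd a^2 + 9a + 20.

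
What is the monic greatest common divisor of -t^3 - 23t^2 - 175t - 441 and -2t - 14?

Apply the Euclidean algorithm:
  -t^3 - 23t^2 - 175t - 441 = ((1/2)t^2 + 8t + 63/2)(-2t - 14) + (0)
Last nonzero remainder: -2t - 14. Dividing through by -2 gives the monic gcd t + 7.

t + 7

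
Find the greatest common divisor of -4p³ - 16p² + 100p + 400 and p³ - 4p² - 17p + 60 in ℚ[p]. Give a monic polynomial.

p² - p - 20

By polynomial division,
  -4p³ - 16p² + 100p + 400 = (-4)(p³ - 4p² - 17p + 60) + (-32p² + 32p + 640)
  p³ - 4p² - 17p + 60 = (-(1/32)p + 3/32)(-32p² + 32p + 640) + (0)
Last nonzero remainder: -32p² + 32p + 640. Dividing through by -32 gives the monic gcd p² - p - 20.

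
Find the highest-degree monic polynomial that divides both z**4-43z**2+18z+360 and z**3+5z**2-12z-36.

By polynomial division,
  z**4-43z**2+18z+360 = (z-5)(z**3+5z**2-12z-36) + (-6z**2-6z+180)
  z**3+5z**2-12z-36 = (-(1/6)z-2/3)(-6z**2-6z+180) + (14z+84)
  -6z**2-6z+180 = (-(3/7)z+15/7)(14z+84) + (0)
Last nonzero remainder: 14z+84. Dividing through by 14 gives the monic gcd z+6.

z+6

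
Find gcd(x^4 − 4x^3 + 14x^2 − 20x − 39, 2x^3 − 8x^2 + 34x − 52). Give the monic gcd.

By polynomial division,
  x^4 − 4x^3 + 14x^2 − 20x − 39 = ((1/2)x)(2x^3 − 8x^2 + 34x − 52) + (−3x^2 + 6x − 39)
  2x^3 − 8x^2 + 34x − 52 = (−(2/3)x + 4/3)(−3x^2 + 6x − 39) + (0)
Last nonzero remainder: −3x^2 + 6x − 39. Dividing through by −3 gives the monic gcd x^2 − 2x + 13.

x^2 − 2x + 13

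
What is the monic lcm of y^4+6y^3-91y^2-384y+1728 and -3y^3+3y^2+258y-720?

Euclidean algorithm in ℚ[y]:
  y^4+6y^3-91y^2-384y+1728 = (-(1/3)y-7/3)(-3y^3+3y^2+258y-720) + (2y^2-22y+48)
  -3y^3+3y^2+258y-720 = (-(3/2)y-15)(2y^2-22y+48) + (0)
Last nonzero remainder: 2y^2-22y+48. Dividing through by 2 gives the monic gcd y^2-11y+24.
Then lcm(f, g) = f·g / gcd(f, g); expanding and making the result monic gives the answer.

y^5+16y^4-31y^3-1294y^2-2112y+17280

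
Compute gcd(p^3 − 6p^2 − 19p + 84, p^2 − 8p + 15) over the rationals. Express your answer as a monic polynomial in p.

p − 3

Apply the Euclidean algorithm:
  p^3 − 6p^2 − 19p + 84 = (p + 2)(p^2 − 8p + 15) + (−18p + 54)
  p^2 − 8p + 15 = (−(1/18)p + 5/18)(−18p + 54) + (0)
Last nonzero remainder: −18p + 54. Dividing through by −18 gives the monic gcd p − 3.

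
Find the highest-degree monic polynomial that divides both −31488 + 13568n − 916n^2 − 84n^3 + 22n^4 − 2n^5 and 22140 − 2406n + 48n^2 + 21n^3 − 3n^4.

82 − 8n + n^2

By polynomial division,
  −2n^5 + 22n^4 − 84n^3 − 916n^2 + 13568n − 31488 = ((2/3)n − 8/3)(−3n^4 + 21n^3 + 48n^2 − 2406n + 22140) + (−60n^3 + 816n^2 − 7608n + 27552)
  −3n^4 + 21n^3 + 48n^2 − 2406n + 22140 = ((1/20)n + 33/100)(−60n^3 + 816n^2 − 7608n + 27552) + ((3978/25)n^2 − (31824/25)n + 326196/25)
  −60n^3 + 816n^2 − 7608n + 27552 = (−(250/663)n + 1400/663)((3978/25)n^2 − (31824/25)n + 326196/25) + (0)
Last nonzero remainder: (3978/25)n^2 − (31824/25)n + 326196/25. Dividing through by 3978/25 gives the monic gcd n^2 − 8n + 82.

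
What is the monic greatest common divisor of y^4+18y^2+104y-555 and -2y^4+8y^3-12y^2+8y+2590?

Euclidean algorithm in ℚ[y]:
  y^4+18y^2+104y-555 = (-1/2)(-2y^4+8y^3-12y^2+8y+2590) + (4y^3+12y^2+108y+740)
  -2y^4+8y^3-12y^2+8y+2590 = (-(1/2)y+7/2)(4y^3+12y^2+108y+740) + (0)
Last nonzero remainder: 4y^3+12y^2+108y+740. Dividing through by 4 gives the monic gcd y^3+3y^2+27y+185.

y^3+3y^2+27y+185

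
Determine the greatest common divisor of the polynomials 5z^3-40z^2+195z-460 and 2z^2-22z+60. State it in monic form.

By polynomial division,
  5z^3-40z^2+195z-460 = ((5/2)z+15/2)(2z^2-22z+60) + (210z-910)
  2z^2-22z+60 = ((1/105)z-4/63)(210z-910) + (20/9)
  210z-910 = ((189/2)z-819/2)(20/9) + (0)
The last nonzero remainder is the constant 20/9, so the polynomials are coprime and gcd = 1.

1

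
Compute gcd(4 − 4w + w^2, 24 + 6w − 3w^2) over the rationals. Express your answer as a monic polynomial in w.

1

Euclidean algorithm in ℚ[w]:
  w^2 − 4w + 4 = (−1/3)(−3w^2 + 6w + 24) + (−2w + 12)
  −3w^2 + 6w + 24 = ((3/2)w + 6)(−2w + 12) + (−48)
  −2w + 12 = ((1/24)w − 1/4)(−48) + (0)
The last nonzero remainder is the constant −48, so the polynomials are coprime and gcd = 1.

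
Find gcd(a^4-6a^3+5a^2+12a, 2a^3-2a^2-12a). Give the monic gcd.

a^2-3a

Repeated division with remainder:
  a^4-6a^3+5a^2+12a = ((1/2)a-5/2)(2a^3-2a^2-12a) + (6a^2-18a)
  2a^3-2a^2-12a = ((1/3)a+2/3)(6a^2-18a) + (0)
Last nonzero remainder: 6a^2-18a. Dividing through by 6 gives the monic gcd a^2-3a.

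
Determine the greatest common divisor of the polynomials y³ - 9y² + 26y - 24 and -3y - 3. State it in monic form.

By polynomial division,
  y³ - 9y² + 26y - 24 = (-(1/3)y² + (10/3)y - 12)(-3y - 3) + (-60)
  -3y - 3 = ((1/20)y + 1/20)(-60) + (0)
The last nonzero remainder is the constant -60, so the polynomials are coprime and gcd = 1.

1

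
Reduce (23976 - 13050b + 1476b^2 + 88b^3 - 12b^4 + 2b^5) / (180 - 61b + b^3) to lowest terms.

(-666 + 270b - 22b^2 + 2b^3)/(-5 + b)

Repeated division with remainder:
  2b^5 - 12b^4 + 88b^3 + 1476b^2 - 13050b + 23976 = (2b^2 - 12b + 210)(b^3 - 61b + 180) + (384b^2 + 1920b - 13824)
  b^3 - 61b + 180 = ((1/384)b - 5/384)(384b^2 + 1920b - 13824) + (0)
Last nonzero remainder: 384b^2 + 1920b - 13824. Dividing through by 384 gives the monic gcd b^2 + 5b - 36.
Cancel b^2 + 5b - 36 from numerator and denominator to get the reduced form.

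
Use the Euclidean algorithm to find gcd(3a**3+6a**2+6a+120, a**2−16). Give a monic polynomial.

a+4

Repeated division with remainder:
  3a**3+6a**2+6a+120 = (3a+6)(a**2−16) + (54a+216)
  a**2−16 = ((1/54)a−2/27)(54a+216) + (0)
Last nonzero remainder: 54a+216. Dividing through by 54 gives the monic gcd a+4.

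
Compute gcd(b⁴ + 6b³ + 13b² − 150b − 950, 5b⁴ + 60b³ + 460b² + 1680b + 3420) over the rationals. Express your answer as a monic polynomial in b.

b² + 6b + 38

Repeated division with remainder:
  b⁴ + 6b³ + 13b² − 150b − 950 = (1/5)(5b⁴ + 60b³ + 460b² + 1680b + 3420) + (−6b³ − 79b² − 486b − 1634)
  5b⁴ + 60b³ + 460b² + 1680b + 3420 = (−(5/6)b + 35/36)(−6b³ − 79b² − 486b − 1634) + ((4745/36)b² + (4745/6)b + 90155/18)
  −6b³ − 79b² − 486b − 1634 = (−(216/4745)b − 1548/4745)((4745/36)b² + (4745/6)b + 90155/18) + (0)
Last nonzero remainder: (4745/36)b² + (4745/6)b + 90155/18. Dividing through by 4745/36 gives the monic gcd b² + 6b + 38.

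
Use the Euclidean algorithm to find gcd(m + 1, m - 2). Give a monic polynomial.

1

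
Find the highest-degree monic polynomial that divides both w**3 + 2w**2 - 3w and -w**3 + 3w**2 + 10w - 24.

By polynomial division,
  w**3 + 2w**2 - 3w = (-1)(-w**3 + 3w**2 + 10w - 24) + (5w**2 + 7w - 24)
  -w**3 + 3w**2 + 10w - 24 = (-(1/5)w + 22/25)(5w**2 + 7w - 24) + (-(24/25)w - 72/25)
  5w**2 + 7w - 24 = (-(125/24)w + 25/3)(-(24/25)w - 72/25) + (0)
Last nonzero remainder: -(24/25)w - 72/25. Dividing through by -24/25 gives the monic gcd w + 3.

w + 3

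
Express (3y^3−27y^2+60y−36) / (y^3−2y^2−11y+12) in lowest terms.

Euclidean algorithm in ℚ[y]:
  3y^3−27y^2+60y−36 = (3)(y^3−2y^2−11y+12) + (−21y^2+93y−72)
  y^3−2y^2−11y+12 = (−(1/21)y−17/147)(−21y^2+93y−72) + (−(180/49)y+180/49)
  −21y^2+93y−72 = ((343/60)y−98/5)(−(180/49)y+180/49) + (0)
Last nonzero remainder: −(180/49)y+180/49. Dividing through by −180/49 gives the monic gcd y−1.
Cancel y−1 from numerator and denominator to get the reduced form.

(3y^2−24y+36)/(y^2−y−12)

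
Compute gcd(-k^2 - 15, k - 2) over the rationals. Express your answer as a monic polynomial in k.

1

Repeated division with remainder:
  -k^2 - 15 = (-k - 2)(k - 2) + (-19)
  k - 2 = (-(1/19)k + 2/19)(-19) + (0)
The last nonzero remainder is the constant -19, so the polynomials are coprime and gcd = 1.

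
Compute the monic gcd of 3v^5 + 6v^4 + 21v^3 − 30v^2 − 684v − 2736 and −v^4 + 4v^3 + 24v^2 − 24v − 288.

v^3 + 2v^2 − 12v − 48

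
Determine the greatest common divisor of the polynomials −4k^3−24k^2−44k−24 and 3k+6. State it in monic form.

By polynomial division,
  −4k^3−24k^2−44k−24 = (−(4/3)k^2−(16/3)k−4)(3k+6) + (0)
Last nonzero remainder: 3k+6. Dividing through by 3 gives the monic gcd k+2.

k+2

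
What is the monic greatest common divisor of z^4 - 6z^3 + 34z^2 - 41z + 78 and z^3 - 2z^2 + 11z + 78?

Repeated division with remainder:
  z^4 - 6z^3 + 34z^2 - 41z + 78 = (z - 4)(z^3 - 2z^2 + 11z + 78) + (15z^2 - 75z + 390)
  z^3 - 2z^2 + 11z + 78 = ((1/15)z + 1/5)(15z^2 - 75z + 390) + (0)
Last nonzero remainder: 15z^2 - 75z + 390. Dividing through by 15 gives the monic gcd z^2 - 5z + 26.

z^2 - 5z + 26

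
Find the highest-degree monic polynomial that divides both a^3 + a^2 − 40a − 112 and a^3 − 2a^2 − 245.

Apply the Euclidean algorithm:
  a^3 + a^2 − 40a − 112 = (a^3 − 2a^2 − 245) + (3a^2 − 40a + 133)
  a^3 − 2a^2 − 245 = ((1/3)a + 34/9)(3a^2 − 40a + 133) + ((961/9)a − 6727/9)
  3a^2 − 40a + 133 = ((27/961)a − 171/961)((961/9)a − 6727/9) + (0)
Last nonzero remainder: (961/9)a − 6727/9. Dividing through by 961/9 gives the monic gcd a − 7.

a − 7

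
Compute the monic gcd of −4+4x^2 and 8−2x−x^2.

Apply the Euclidean algorithm:
  4x^2−4 = (−4)(−x^2−2x+8) + (−8x+28)
  −x^2−2x+8 = ((1/8)x+11/16)(−8x+28) + (−45/4)
  −8x+28 = ((32/45)x−112/45)(−45/4) + (0)
The last nonzero remainder is the constant −45/4, so the polynomials are coprime and gcd = 1.

1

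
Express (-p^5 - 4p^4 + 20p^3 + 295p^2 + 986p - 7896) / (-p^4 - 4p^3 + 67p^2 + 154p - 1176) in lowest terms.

(p^2 + 7p + 47)/(p + 7)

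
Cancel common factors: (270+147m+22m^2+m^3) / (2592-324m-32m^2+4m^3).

Repeated division with remainder:
  m^3+22m^2+147m+270 = (1/4)(4m^3-32m^2-324m+2592) + (30m^2+228m-378)
  4m^3-32m^2-324m+2592 = ((2/15)m-52/25)(30m^2+228m-378) + ((5016/25)m+45144/25)
  30m^2+228m-378 = ((125/836)m-175/836)((5016/25)m+45144/25) + (0)
Last nonzero remainder: (5016/25)m+45144/25. Dividing through by 5016/25 gives the monic gcd m+9.
Cancel m+9 from numerator and denominator to get the reduced form.

(30+13m+m^2)/(288-68m+4m^2)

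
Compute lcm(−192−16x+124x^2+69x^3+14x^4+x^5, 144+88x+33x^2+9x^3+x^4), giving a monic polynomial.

Repeated division with remainder:
  x^5+14x^4+69x^3+124x^2−16x−192 = (x+5)(x^4+9x^3+33x^2+88x+144) + (−9x^3−129x^2−600x−912)
  x^4+9x^3+33x^2+88x+144 = (−(1/9)x+16/27)(−9x^3−129x^2−600x−912) + ((385/9)x^2+(3080/9)x+6160/9)
  −9x^3−129x^2−600x−912 = (−(81/385)x−513/385)((385/9)x^2+(3080/9)x+6160/9) + (0)
Last nonzero remainder: (385/9)x^2+(3080/9)x+6160/9. Dividing through by 385/9 gives the monic gcd x^2+8x+16.
Then lcm(f, g) = f·g / gcd(f, g); expanding and making the result monic gives the answer.

−1728−336x+908x^2+729x^3+319x^4+92x^5+15x^6+x^7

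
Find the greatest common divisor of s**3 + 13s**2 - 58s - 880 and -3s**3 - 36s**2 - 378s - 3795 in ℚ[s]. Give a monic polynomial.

s + 11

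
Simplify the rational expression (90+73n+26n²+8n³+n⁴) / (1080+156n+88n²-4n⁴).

By polynomial division,
  n⁴+8n³+26n²+73n+90 = (-1/4)(-4n⁴+88n²+156n+1080) + (8n³+48n²+112n+360)
  -4n⁴+88n²+156n+1080 = (-(1/2)n+3)(8n³+48n²+112n+360) + (0)
Last nonzero remainder: 8n³+48n²+112n+360. Dividing through by 8 gives the monic gcd n³+6n²+14n+45.
Cancel n³+6n²+14n+45 from numerator and denominator to get the reduced form.

(-2-n)/(-24+4n)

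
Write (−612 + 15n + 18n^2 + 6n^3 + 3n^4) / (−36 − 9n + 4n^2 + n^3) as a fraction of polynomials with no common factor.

Apply the Euclidean algorithm:
  3n^4 + 6n^3 + 18n^2 + 15n − 612 = (3n − 6)(n^3 + 4n^2 − 9n − 36) + (69n^2 + 69n − 828)
  n^3 + 4n^2 − 9n − 36 = ((1/69)n + 1/23)(69n^2 + 69n − 828) + (0)
Last nonzero remainder: 69n^2 + 69n − 828. Dividing through by 69 gives the monic gcd n^2 + n − 12.
Cancel n^2 + n − 12 from numerator and denominator to get the reduced form.

(51 + 3n + 3n^2)/(3 + n)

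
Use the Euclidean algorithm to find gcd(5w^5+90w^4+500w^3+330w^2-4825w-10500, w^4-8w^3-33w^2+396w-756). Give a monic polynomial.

w^2+4w-21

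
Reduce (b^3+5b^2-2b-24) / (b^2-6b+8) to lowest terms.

Euclidean algorithm in ℚ[b]:
  b^3+5b^2-2b-24 = (b+11)(b^2-6b+8) + (56b-112)
  b^2-6b+8 = ((1/56)b-1/14)(56b-112) + (0)
Last nonzero remainder: 56b-112. Dividing through by 56 gives the monic gcd b-2.
Cancel b-2 from numerator and denominator to get the reduced form.

(b^2+7b+12)/(b-4)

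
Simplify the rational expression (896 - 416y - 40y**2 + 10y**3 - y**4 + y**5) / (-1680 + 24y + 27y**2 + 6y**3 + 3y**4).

(-8 + 2y + y**2)/(15 + 3y)

Repeated division with remainder:
  y**5 - y**4 + 10y**3 - 40y**2 - 416y + 896 = ((1/3)y - 1)(3y**4 + 6y**3 + 27y**2 + 24y - 1680) + (7y**3 - 21y**2 + 168y - 784)
  3y**4 + 6y**3 + 27y**2 + 24y - 1680 = ((3/7)y + 15/7)(7y**3 - 21y**2 + 168y - 784) + (0)
Last nonzero remainder: 7y**3 - 21y**2 + 168y - 784. Dividing through by 7 gives the monic gcd y**3 - 3y**2 + 24y - 112.
Cancel y**3 - 3y**2 + 24y - 112 from numerator and denominator to get the reduced form.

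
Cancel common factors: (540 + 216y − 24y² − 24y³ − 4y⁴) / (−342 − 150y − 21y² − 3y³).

(−180 − 12y + 12y² + 4y³)/(114 + 12y + 3y²)

Euclidean algorithm in ℚ[y]:
  −4y⁴ − 24y³ − 24y² + 216y + 540 = ((4/3)y − 4/3)(−3y³ − 21y² − 150y − 342) + (148y² + 472y + 84)
  −3y³ − 21y² − 150y − 342 = (−(3/148)y − 423/5476)(148y² + 472y + 84) + (−(153105/1369)y − 459315/1369)
  148y² + 472y + 84 = (−(202612/153105)y − 38332/153105)(−(153105/1369)y − 459315/1369) + (0)
Last nonzero remainder: −(153105/1369)y − 459315/1369. Dividing through by −153105/1369 gives the monic gcd y + 3.
Cancel y + 3 from numerator and denominator to get the reduced form.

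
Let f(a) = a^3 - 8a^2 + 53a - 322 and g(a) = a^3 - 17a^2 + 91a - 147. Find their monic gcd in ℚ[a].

a - 7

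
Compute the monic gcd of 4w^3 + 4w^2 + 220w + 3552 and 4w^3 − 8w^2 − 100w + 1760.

Apply the Euclidean algorithm:
  4w^3 + 4w^2 + 220w + 3552 = (4w^3 − 8w^2 − 100w + 1760) + (12w^2 + 320w + 1792)
  4w^3 − 8w^2 − 100w + 1760 = ((1/3)w − 86/9)(12w^2 + 320w + 1792) + ((21244/9)w + 169952/9)
  12w^2 + 320w + 1792 = ((27/5311)w + 504/5311)((21244/9)w + 169952/9) + (0)
Last nonzero remainder: (21244/9)w + 169952/9. Dividing through by 21244/9 gives the monic gcd w + 8.

w + 8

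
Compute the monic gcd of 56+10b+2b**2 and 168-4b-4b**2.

1

Apply the Euclidean algorithm:
  2b**2+10b+56 = (-1/2)(-4b**2-4b+168) + (8b+140)
  -4b**2-4b+168 = (-(1/2)b+33/4)(8b+140) + (-987)
  8b+140 = (-(8/987)b-20/141)(-987) + (0)
The last nonzero remainder is the constant -987, so the polynomials are coprime and gcd = 1.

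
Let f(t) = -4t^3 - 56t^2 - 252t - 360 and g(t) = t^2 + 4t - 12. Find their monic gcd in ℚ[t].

Repeated division with remainder:
  -4t^3 - 56t^2 - 252t - 360 = (-4t - 40)(t^2 + 4t - 12) + (-140t - 840)
  t^2 + 4t - 12 = (-(1/140)t + 1/70)(-140t - 840) + (0)
Last nonzero remainder: -140t - 840. Dividing through by -140 gives the monic gcd t + 6.

t + 6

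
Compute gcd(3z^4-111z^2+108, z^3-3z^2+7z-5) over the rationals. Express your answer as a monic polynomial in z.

z-1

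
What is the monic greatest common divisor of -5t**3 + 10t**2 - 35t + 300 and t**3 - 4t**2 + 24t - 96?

t - 4

By polynomial division,
  -5t**3 + 10t**2 - 35t + 300 = (-5)(t**3 - 4t**2 + 24t - 96) + (-10t**2 + 85t - 180)
  t**3 - 4t**2 + 24t - 96 = (-(1/10)t - 9/20)(-10t**2 + 85t - 180) + ((177/4)t - 177)
  -10t**2 + 85t - 180 = (-(40/177)t + 60/59)((177/4)t - 177) + (0)
Last nonzero remainder: (177/4)t - 177. Dividing through by 177/4 gives the monic gcd t - 4.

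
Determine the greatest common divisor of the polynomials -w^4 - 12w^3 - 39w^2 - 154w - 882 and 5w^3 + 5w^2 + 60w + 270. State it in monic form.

w^2 - 2w + 18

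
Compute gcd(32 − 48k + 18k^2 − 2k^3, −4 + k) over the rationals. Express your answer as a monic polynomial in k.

−4 + k

Repeated division with remainder:
  −2k^3 + 18k^2 − 48k + 32 = (−2k^2 + 10k − 8)(k − 4) + (0)
The last nonzero remainder k − 4 is already monic.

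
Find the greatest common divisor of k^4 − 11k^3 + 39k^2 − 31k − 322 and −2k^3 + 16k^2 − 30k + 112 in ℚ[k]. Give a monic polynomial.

k − 7

Apply the Euclidean algorithm:
  k^4 − 11k^3 + 39k^2 − 31k − 322 = (−(1/2)k + 3/2)(−2k^3 + 16k^2 − 30k + 112) + (70k − 490)
  −2k^3 + 16k^2 − 30k + 112 = (−(1/35)k^2 + (1/35)k − 8/35)(70k − 490) + (0)
Last nonzero remainder: 70k − 490. Dividing through by 70 gives the monic gcd k − 7.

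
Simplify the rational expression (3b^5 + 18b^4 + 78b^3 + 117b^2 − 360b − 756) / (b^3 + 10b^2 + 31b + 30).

(3b^3 + 3b^2 + 45b − 126)/(b + 5)

Apply the Euclidean algorithm:
  3b^5 + 18b^4 + 78b^3 + 117b^2 − 360b − 756 = (3b^2 − 12b + 105)(b^3 + 10b^2 + 31b + 30) + (−651b^2 − 3255b − 3906)
  b^3 + 10b^2 + 31b + 30 = (−(1/651)b − 5/651)(−651b^2 − 3255b − 3906) + (0)
Last nonzero remainder: −651b^2 − 3255b − 3906. Dividing through by −651 gives the monic gcd b^2 + 5b + 6.
Cancel b^2 + 5b + 6 from numerator and denominator to get the reduced form.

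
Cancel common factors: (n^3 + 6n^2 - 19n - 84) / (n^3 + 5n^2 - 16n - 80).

(n^2 + 10n + 21)/(n^2 + 9n + 20)

By polynomial division,
  n^3 + 6n^2 - 19n - 84 = (n^3 + 5n^2 - 16n - 80) + (n^2 - 3n - 4)
  n^3 + 5n^2 - 16n - 80 = (n + 8)(n^2 - 3n - 4) + (12n - 48)
  n^2 - 3n - 4 = ((1/12)n + 1/12)(12n - 48) + (0)
Last nonzero remainder: 12n - 48. Dividing through by 12 gives the monic gcd n - 4.
Cancel n - 4 from numerator and denominator to get the reduced form.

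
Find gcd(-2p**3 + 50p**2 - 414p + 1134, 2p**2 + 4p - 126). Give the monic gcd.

By polynomial division,
  -2p**3 + 50p**2 - 414p + 1134 = (-p + 27)(2p**2 + 4p - 126) + (-648p + 4536)
  2p**2 + 4p - 126 = (-(1/324)p - 1/36)(-648p + 4536) + (0)
Last nonzero remainder: -648p + 4536. Dividing through by -648 gives the monic gcd p - 7.

p - 7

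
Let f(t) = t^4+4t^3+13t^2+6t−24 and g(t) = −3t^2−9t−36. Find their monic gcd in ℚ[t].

Apply the Euclidean algorithm:
  t^4+4t^3+13t^2+6t−24 = (−(1/3)t^2−(1/3)t+2/3)(−3t^2−9t−36) + (0)
Last nonzero remainder: −3t^2−9t−36. Dividing through by −3 gives the monic gcd t^2+3t+12.

t^2+3t+12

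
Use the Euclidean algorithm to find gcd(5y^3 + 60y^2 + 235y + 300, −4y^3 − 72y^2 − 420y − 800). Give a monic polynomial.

Repeated division with remainder:
  5y^3 + 60y^2 + 235y + 300 = (−5/4)(−4y^3 − 72y^2 − 420y − 800) + (−30y^2 − 290y − 700)
  −4y^3 − 72y^2 − 420y − 800 = ((2/15)y + 10/9)(−30y^2 − 290y − 700) + (−(40/9)y − 200/9)
  −30y^2 − 290y − 700 = ((27/4)y + 63/2)(−(40/9)y − 200/9) + (0)
Last nonzero remainder: −(40/9)y − 200/9. Dividing through by −40/9 gives the monic gcd y + 5.

y + 5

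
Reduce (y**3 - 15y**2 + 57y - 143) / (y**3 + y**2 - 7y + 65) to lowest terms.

Repeated division with remainder:
  y**3 - 15y**2 + 57y - 143 = (y**3 + y**2 - 7y + 65) + (-16y**2 + 64y - 208)
  y**3 + y**2 - 7y + 65 = (-(1/16)y - 5/16)(-16y**2 + 64y - 208) + (0)
Last nonzero remainder: -16y**2 + 64y - 208. Dividing through by -16 gives the monic gcd y**2 - 4y + 13.
Cancel y**2 - 4y + 13 from numerator and denominator to get the reduced form.

(y - 11)/(y + 5)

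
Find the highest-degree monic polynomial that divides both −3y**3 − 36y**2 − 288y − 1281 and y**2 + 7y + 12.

1

Apply the Euclidean algorithm:
  −3y**3 − 36y**2 − 288y − 1281 = (−3y − 15)(y**2 + 7y + 12) + (−147y − 1101)
  y**2 + 7y + 12 = (−(1/147)y + 8/2401)(−147y − 1101) + (37620/2401)
  −147y − 1101 = (−(117649/12540)y − 881167/12540)(37620/2401) + (0)
The last nonzero remainder is the constant 37620/2401, so the polynomials are coprime and gcd = 1.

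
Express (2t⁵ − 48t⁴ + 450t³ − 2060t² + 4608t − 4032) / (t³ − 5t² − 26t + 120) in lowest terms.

(2t³ − 28t² + 122t − 168)/(t + 5)

Euclidean algorithm in ℚ[t]:
  2t⁵ − 48t⁴ + 450t³ − 2060t² + 4608t − 4032 = (2t² − 38t + 312)(t³ − 5t² − 26t + 120) + (−1728t² + 17280t − 41472)
  t³ − 5t² − 26t + 120 = (−(1/1728)t − 5/1728)(−1728t² + 17280t − 41472) + (0)
Last nonzero remainder: −1728t² + 17280t − 41472. Dividing through by −1728 gives the monic gcd t² − 10t + 24.
Cancel t² − 10t + 24 from numerator and denominator to get the reduced form.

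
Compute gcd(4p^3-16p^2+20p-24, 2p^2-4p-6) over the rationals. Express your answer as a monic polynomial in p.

By polynomial division,
  4p^3-16p^2+20p-24 = (2p-4)(2p^2-4p-6) + (16p-48)
  2p^2-4p-6 = ((1/8)p+1/8)(16p-48) + (0)
Last nonzero remainder: 16p-48. Dividing through by 16 gives the monic gcd p-3.

p-3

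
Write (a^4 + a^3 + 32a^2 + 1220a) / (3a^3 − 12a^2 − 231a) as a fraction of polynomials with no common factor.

(a^3 + a^2 + 32a + 1220)/(3a^2 − 12a − 231)

Repeated division with remainder:
  a^4 + a^3 + 32a^2 + 1220a = ((1/3)a + 5/3)(3a^3 − 12a^2 − 231a) + (129a^2 + 1605a)
  3a^3 − 12a^2 − 231a = ((1/43)a − 707/1849)(129a^2 + 1605a) + ((707616/1849)a)
  129a^2 + 1605a = ((79507/235872)a + 989215/235872)((707616/1849)a) + (0)
Last nonzero remainder: (707616/1849)a. Dividing through by 707616/1849 gives the monic gcd a.
Cancel a from numerator and denominator to get the reduced form.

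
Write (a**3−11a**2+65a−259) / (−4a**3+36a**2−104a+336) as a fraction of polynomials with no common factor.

Repeated division with remainder:
  a**3−11a**2+65a−259 = (−1/4)(−4a**3+36a**2−104a+336) + (−2a**2+39a−175)
  −4a**3+36a**2−104a+336 = (2a+21)(−2a**2+39a−175) + (−573a+4011)
  −2a**2+39a−175 = ((2/573)a−25/573)(−573a+4011) + (0)
Last nonzero remainder: −573a+4011. Dividing through by −573 gives the monic gcd a−7.
Cancel a−7 from numerator and denominator to get the reduced form.

(−a**2+4a−37)/(4a**2−8a+48)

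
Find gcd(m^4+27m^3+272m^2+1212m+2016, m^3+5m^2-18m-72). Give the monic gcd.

Apply the Euclidean algorithm:
  m^4+27m^3+272m^2+1212m+2016 = (m+22)(m^3+5m^2-18m-72) + (180m^2+1680m+3600)
  m^3+5m^2-18m-72 = ((1/180)m-13/540)(180m^2+1680m+3600) + ((22/9)m+44/3)
  180m^2+1680m+3600 = ((810/11)m+2700/11)((22/9)m+44/3) + (0)
Last nonzero remainder: (22/9)m+44/3. Dividing through by 22/9 gives the monic gcd m+6.

m+6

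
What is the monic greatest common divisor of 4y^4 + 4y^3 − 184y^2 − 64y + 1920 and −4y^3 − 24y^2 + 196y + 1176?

y + 6

Repeated division with remainder:
  4y^4 + 4y^3 − 184y^2 − 64y + 1920 = (−y + 5)(−4y^3 − 24y^2 + 196y + 1176) + (132y^2 + 132y − 3960)
  −4y^3 − 24y^2 + 196y + 1176 = (−(1/33)y − 5/33)(132y^2 + 132y − 3960) + (96y + 576)
  132y^2 + 132y − 3960 = ((11/8)y − 55/8)(96y + 576) + (0)
Last nonzero remainder: 96y + 576. Dividing through by 96 gives the monic gcd y + 6.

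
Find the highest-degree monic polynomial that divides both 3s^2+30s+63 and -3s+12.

1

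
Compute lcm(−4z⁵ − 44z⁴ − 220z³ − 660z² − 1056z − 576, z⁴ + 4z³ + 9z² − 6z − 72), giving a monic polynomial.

z⁶ + 9z⁵ + 33z⁴ + 55z³ − 66z² − 384z − 288

Repeated division with remainder:
  −4z⁵ − 44z⁴ − 220z³ − 660z² − 1056z − 576 = (−4z − 28)(z⁴ + 4z³ + 9z² − 6z − 72) + (−72z³ − 432z² − 1512z − 2592)
  z⁴ + 4z³ + 9z² − 6z − 72 = (−(1/72)z + 1/36)(−72z³ − 432z² − 1512z − 2592) + (0)
Last nonzero remainder: −72z³ − 432z² − 1512z − 2592. Dividing through by −72 gives the monic gcd z³ + 6z² + 21z + 36.
Then lcm(f, g) = f·g / gcd(f, g); expanding and making the result monic gives the answer.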